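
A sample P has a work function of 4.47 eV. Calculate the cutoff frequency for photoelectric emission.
1.0808e+15 Hz

The threshold frequency is when the photon energy equals the work function:
hf₀ = φ

Solving for f₀:
f₀ = φ/h = (4.47 eV × 1.602×10⁻¹⁹ J/eV) / (6.626×10⁻³⁴ J·s)
f₀ = 1.0808e+15 Hz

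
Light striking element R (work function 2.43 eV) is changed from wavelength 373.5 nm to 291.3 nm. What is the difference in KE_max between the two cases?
0.9367 eV

Using Einstein's equation: KE_max = hc/λ - φ

For λ₁ = 373.5 nm:
KE₁ = hc/λ₁ - φ = 3.3195 - 2.43 = 0.8895 eV

For λ₂ = 291.3 nm:
KE₂ = hc/λ₂ - φ = 4.2562 - 2.43 = 1.8262 eV

Change in KE:
ΔKE = KE₂ - KE₁ = 1.8262 - 0.8895 = 0.9367 eV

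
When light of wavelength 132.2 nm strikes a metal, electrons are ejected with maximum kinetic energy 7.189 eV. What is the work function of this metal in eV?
2.19 eV

From Einstein's photoelectric equation: KE_max = hf - φ = hc/λ - φ

Rearranging for φ:
φ = hc/λ - KE_max

Calculate photon energy:
E_photon = hc/λ = 9.3785 eV

Therefore:
φ = 9.3785 - 7.189 = 2.19 eV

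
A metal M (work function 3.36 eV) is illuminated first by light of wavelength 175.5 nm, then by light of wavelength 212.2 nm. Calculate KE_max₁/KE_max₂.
1.4921

Using Einstein's equation: KE_max = hc/λ - φ

For λ₁ = 175.5 nm:
E₁ = hc/λ₁ = 7.0646 eV
KE₁ = E₁ - φ = 7.0646 - 3.36 = 3.7046 eV

For λ₂ = 212.2 nm:
E₂ = hc/λ₂ = 5.8428 eV
KE₂ = E₂ - φ = 5.8428 - 3.36 = 2.4828 eV

Ratio: KE₁/KE₂ = 3.7046/2.4828 = 1.4921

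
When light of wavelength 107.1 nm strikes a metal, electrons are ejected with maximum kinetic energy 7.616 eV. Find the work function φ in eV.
3.96 eV

From Einstein's photoelectric equation: KE_max = hf - φ = hc/λ - φ

Rearranging for φ:
φ = hc/λ - KE_max

Calculate photon energy:
E_photon = hc/λ = 11.5765 eV

Therefore:
φ = 11.5765 - 7.616 = 3.96 eV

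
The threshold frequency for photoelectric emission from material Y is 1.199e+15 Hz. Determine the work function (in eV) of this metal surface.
4.96 eV

At the threshold frequency, photon energy equals work function:
φ = hf₀

Calculating:
φ = (6.626×10⁻³⁴ J·s)(1.199e+15 Hz)
φ = 4.96 eV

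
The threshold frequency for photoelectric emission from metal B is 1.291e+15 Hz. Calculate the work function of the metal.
5.34 eV

At the threshold frequency, photon energy equals work function:
φ = hf₀

Calculating:
φ = (6.626×10⁻³⁴ J·s)(1.291e+15 Hz)
φ = 5.34 eV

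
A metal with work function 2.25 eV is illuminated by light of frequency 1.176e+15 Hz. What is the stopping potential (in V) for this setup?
2.6135 V

The stopping potential V_s satisfies: eV_s = KE_max

First, find KE_max using Einstein's equation:
E_photon = hf = (6.626×10⁻³⁴ J·s)(1.176e+15 Hz) = 4.8635 eV
KE_max = E_photon - φ = 4.8635 - 2.25 = 2.6135 eV

Since eV_s = KE_max:
V_s = KE_max/e = 2.6135 V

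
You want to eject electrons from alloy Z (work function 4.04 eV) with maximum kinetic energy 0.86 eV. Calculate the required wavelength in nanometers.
253.03 nm

From Einstein's equation: KE_max = hc/λ - φ

Rearranging for λ:
hc/λ = KE_max + φ
λ = hc/(KE_max + φ)

Required photon energy:
E_photon = KE_max + φ = 0.86 + 4.04 = 4.90 eV

Required wavelength:
λ = hc/E_photon = (6.626×10⁻³⁴)(3×10⁸) / (4.90 × 1.602×10⁻¹⁹)
λ = 253.03 nm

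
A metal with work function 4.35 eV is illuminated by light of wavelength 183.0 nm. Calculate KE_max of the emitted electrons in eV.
2.4251 eV

Using Einstein's photoelectric equation: KE_max = hf - φ = hc/λ - φ

First, calculate the photon energy:
E_photon = hc/λ = (6.626×10⁻³⁴ J·s)(3×10⁸ m/s) / (183.0×10⁻⁹ m)
E_photon = 6.7751 eV

Then, the maximum kinetic energy:
KE_max = E_photon - φ = 6.7751 eV - 4.35 eV = 2.4251 eV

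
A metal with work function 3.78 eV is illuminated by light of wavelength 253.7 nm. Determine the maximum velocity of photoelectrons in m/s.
6.2403e+05 m/s

First, find the maximum kinetic energy:
E_photon = hc/λ = 4.8870 eV
KE_max = E_photon - φ = 4.8870 - 3.78 = 1.1070 eV

Convert to Joules: KE_max = 1.1070 × 1.602×10⁻¹⁹ J = 1.7737e-19 J

Then use KE = ½mv² to find velocity:
v = √(2·KE/m) = √(2 × 1.7737e-19 J / 9.109e-31 kg)
v = 6.2403e+05 m/s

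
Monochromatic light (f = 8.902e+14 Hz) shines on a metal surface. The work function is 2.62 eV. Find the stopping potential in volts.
1.0616 V

The stopping potential V_s satisfies: eV_s = KE_max

First, find KE_max using Einstein's equation:
E_photon = hf = (6.626×10⁻³⁴ J·s)(8.902e+14 Hz) = 3.6816 eV
KE_max = E_photon - φ = 3.6816 - 2.62 = 1.0616 eV

Since eV_s = KE_max:
V_s = KE_max/e = 1.0616 V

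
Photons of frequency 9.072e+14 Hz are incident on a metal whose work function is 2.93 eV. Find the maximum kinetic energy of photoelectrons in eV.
0.8219 eV

Using Einstein's photoelectric equation: KE_max = hf - φ

First, calculate the photon energy:
E_photon = hf = (6.626×10⁻³⁴ J·s)(9.072e+14 Hz)
E_photon = 3.7519 eV

Then, the maximum kinetic energy:
KE_max = E_photon - φ = 3.7519 eV - 2.93 eV = 0.8219 eV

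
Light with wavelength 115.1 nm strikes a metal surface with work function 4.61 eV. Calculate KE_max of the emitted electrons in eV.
6.1619 eV

Using Einstein's photoelectric equation: KE_max = hf - φ = hc/λ - φ

First, calculate the photon energy:
E_photon = hc/λ = (6.626×10⁻³⁴ J·s)(3×10⁸ m/s) / (115.1×10⁻⁹ m)
E_photon = 10.7719 eV

Then, the maximum kinetic energy:
KE_max = E_photon - φ = 10.7719 eV - 4.61 eV = 6.1619 eV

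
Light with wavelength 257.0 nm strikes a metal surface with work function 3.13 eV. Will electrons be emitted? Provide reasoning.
Yes

For photoemission, the photon energy must exceed the work function.

Photon energy: E = hc/λ = 4.8243 eV
Work function: φ = 3.13 eV

Since E_photon (4.8243 eV) > φ (3.13 eV), photoemission WILL occur.
The threshold wavelength is λ₀ = hc/φ = 396.1 nm.
Since 257.0 nm < 396.1 nm, the light has sufficient energy.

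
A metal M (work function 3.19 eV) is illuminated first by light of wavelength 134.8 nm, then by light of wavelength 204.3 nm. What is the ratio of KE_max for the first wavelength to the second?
2.0869

Using Einstein's equation: KE_max = hc/λ - φ

For λ₁ = 134.8 nm:
E₁ = hc/λ₁ = 9.1976 eV
KE₁ = E₁ - φ = 9.1976 - 3.19 = 6.0076 eV

For λ₂ = 204.3 nm:
E₂ = hc/λ₂ = 6.0687 eV
KE₂ = E₂ - φ = 6.0687 - 3.19 = 2.8787 eV

Ratio: KE₁/KE₂ = 6.0076/2.8787 = 2.0869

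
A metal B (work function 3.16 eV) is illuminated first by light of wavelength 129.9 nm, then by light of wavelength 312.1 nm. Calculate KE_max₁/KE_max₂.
7.8572

Using Einstein's equation: KE_max = hc/λ - φ

For λ₁ = 129.9 nm:
E₁ = hc/λ₁ = 9.5446 eV
KE₁ = E₁ - φ = 9.5446 - 3.16 = 6.3846 eV

For λ₂ = 312.1 nm:
E₂ = hc/λ₂ = 3.9726 eV
KE₂ = E₂ - φ = 3.9726 - 3.16 = 0.8126 eV

Ratio: KE₁/KE₂ = 6.3846/0.8126 = 7.8572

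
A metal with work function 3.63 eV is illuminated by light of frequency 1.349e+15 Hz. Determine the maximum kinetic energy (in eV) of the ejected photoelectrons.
1.9490 eV

Using Einstein's photoelectric equation: KE_max = hf - φ

First, calculate the photon energy:
E_photon = hf = (6.626×10⁻³⁴ J·s)(1.349e+15 Hz)
E_photon = 5.5790 eV

Then, the maximum kinetic energy:
KE_max = E_photon - φ = 5.5790 eV - 3.63 eV = 1.9490 eV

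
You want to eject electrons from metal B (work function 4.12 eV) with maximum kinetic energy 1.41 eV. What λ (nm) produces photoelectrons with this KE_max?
224.20 nm

From Einstein's equation: KE_max = hc/λ - φ

Rearranging for λ:
hc/λ = KE_max + φ
λ = hc/(KE_max + φ)

Required photon energy:
E_photon = KE_max + φ = 1.41 + 4.12 = 5.53 eV

Required wavelength:
λ = hc/E_photon = (6.626×10⁻³⁴)(3×10⁸) / (5.53 × 1.602×10⁻¹⁹)
λ = 224.20 nm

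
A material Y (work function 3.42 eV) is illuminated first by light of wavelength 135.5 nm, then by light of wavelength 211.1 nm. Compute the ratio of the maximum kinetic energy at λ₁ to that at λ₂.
2.3357

Using Einstein's equation: KE_max = hc/λ - φ

For λ₁ = 135.5 nm:
E₁ = hc/λ₁ = 9.1501 eV
KE₁ = E₁ - φ = 9.1501 - 3.42 = 5.7301 eV

For λ₂ = 211.1 nm:
E₂ = hc/λ₂ = 5.8732 eV
KE₂ = E₂ - φ = 5.8732 - 3.42 = 2.4532 eV

Ratio: KE₁/KE₂ = 5.7301/2.4532 = 2.3357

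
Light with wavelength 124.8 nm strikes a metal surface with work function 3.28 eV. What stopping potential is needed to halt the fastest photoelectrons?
6.6546 V

The stopping potential V_s satisfies: eV_s = KE_max

First, find KE_max using Einstein's equation:
E_photon = hc/λ = 9.9346 eV
KE_max = E_photon - φ = 9.9346 - 3.28 = 6.6546 eV

Since eV_s = KE_max:
V_s = KE_max/e = 6.6546 V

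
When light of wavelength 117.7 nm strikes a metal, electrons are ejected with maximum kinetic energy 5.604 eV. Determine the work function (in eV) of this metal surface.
4.93 eV

From Einstein's photoelectric equation: KE_max = hf - φ = hc/λ - φ

Rearranging for φ:
φ = hc/λ - KE_max

Calculate photon energy:
E_photon = hc/λ = 10.5339 eV

Therefore:
φ = 10.5339 - 5.604 = 4.93 eV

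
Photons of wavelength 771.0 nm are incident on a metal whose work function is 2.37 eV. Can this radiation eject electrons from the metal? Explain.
No

For photoemission, the photon energy must exceed the work function.

Photon energy: E = hc/λ = 1.6081 eV
Work function: φ = 2.37 eV

Since E_photon (1.6081 eV) < φ (2.37 eV), photoemission will NOT occur.
The threshold wavelength is λ₀ = hc/φ = 523.1 nm.
Since 771.0 nm > 523.1 nm, the photons lack sufficient energy.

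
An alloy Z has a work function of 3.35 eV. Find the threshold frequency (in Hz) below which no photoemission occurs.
8.1003e+14 Hz

The threshold frequency is when the photon energy equals the work function:
hf₀ = φ

Solving for f₀:
f₀ = φ/h = (3.35 eV × 1.602×10⁻¹⁹ J/eV) / (6.626×10⁻³⁴ J·s)
f₀ = 8.1003e+14 Hz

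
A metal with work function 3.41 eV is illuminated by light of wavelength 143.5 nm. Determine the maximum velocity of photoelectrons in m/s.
1.3564e+06 m/s

First, find the maximum kinetic energy:
E_photon = hc/λ = 8.6400 eV
KE_max = E_photon - φ = 8.6400 - 3.41 = 5.2300 eV

Convert to Joules: KE_max = 5.2300 × 1.602×10⁻¹⁹ J = 8.3794e-19 J

Then use KE = ½mv² to find velocity:
v = √(2·KE/m) = √(2 × 8.3794e-19 J / 9.109e-31 kg)
v = 1.3564e+06 m/s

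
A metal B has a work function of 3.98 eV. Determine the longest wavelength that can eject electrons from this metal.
311.52 nm

The threshold wavelength is when the photon energy equals the work function:
hc/λ₀ = φ

Solving for λ₀:
λ₀ = hc/φ = (6.626×10⁻³⁴ J·s)(3×10⁸ m/s) / (3.98 eV × 1.602×10⁻¹⁹ J/eV)
λ₀ = 311.52 nm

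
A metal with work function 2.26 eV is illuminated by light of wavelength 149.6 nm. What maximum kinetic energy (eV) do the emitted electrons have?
6.0277 eV

Using Einstein's photoelectric equation: KE_max = hf - φ = hc/λ - φ

First, calculate the photon energy:
E_photon = hc/λ = (6.626×10⁻³⁴ J·s)(3×10⁸ m/s) / (149.6×10⁻⁹ m)
E_photon = 8.2877 eV

Then, the maximum kinetic energy:
KE_max = E_photon - φ = 8.2877 eV - 2.26 eV = 6.0277 eV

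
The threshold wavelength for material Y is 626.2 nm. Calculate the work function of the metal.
1.98 eV

At the threshold wavelength, photon energy equals work function:
φ = hc/λ₀

Calculating:
φ = (6.626×10⁻³⁴ J·s)(3×10⁸ m/s) / (626.2×10⁻⁹ m)
φ = 1.98 eV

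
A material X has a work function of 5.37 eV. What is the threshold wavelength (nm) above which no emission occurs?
230.88 nm

The threshold wavelength is when the photon energy equals the work function:
hc/λ₀ = φ

Solving for λ₀:
λ₀ = hc/φ = (6.626×10⁻³⁴ J·s)(3×10⁸ m/s) / (5.37 eV × 1.602×10⁻¹⁹ J/eV)
λ₀ = 230.88 nm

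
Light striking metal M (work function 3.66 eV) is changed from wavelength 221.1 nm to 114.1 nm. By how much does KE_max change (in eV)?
5.2587 eV

Using Einstein's equation: KE_max = hc/λ - φ

For λ₁ = 221.1 nm:
KE₁ = hc/λ₁ - φ = 5.6076 - 3.66 = 1.9476 eV

For λ₂ = 114.1 nm:
KE₂ = hc/λ₂ - φ = 10.8663 - 3.66 = 7.2063 eV

Change in KE:
ΔKE = KE₂ - KE₁ = 7.2063 - 1.9476 = 5.2587 eV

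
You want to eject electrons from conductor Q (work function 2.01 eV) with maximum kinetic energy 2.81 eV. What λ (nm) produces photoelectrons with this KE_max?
257.23 nm

From Einstein's equation: KE_max = hc/λ - φ

Rearranging for λ:
hc/λ = KE_max + φ
λ = hc/(KE_max + φ)

Required photon energy:
E_photon = KE_max + φ = 2.81 + 2.01 = 4.82 eV

Required wavelength:
λ = hc/E_photon = (6.626×10⁻³⁴)(3×10⁸) / (4.82 × 1.602×10⁻¹⁹)
λ = 257.23 nm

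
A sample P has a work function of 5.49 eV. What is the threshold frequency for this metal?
1.3275e+15 Hz

The threshold frequency is when the photon energy equals the work function:
hf₀ = φ

Solving for f₀:
f₀ = φ/h = (5.49 eV × 1.602×10⁻¹⁹ J/eV) / (6.626×10⁻³⁴ J·s)
f₀ = 1.3275e+15 Hz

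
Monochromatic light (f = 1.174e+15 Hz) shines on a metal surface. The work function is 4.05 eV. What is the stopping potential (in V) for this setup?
0.8053 V

The stopping potential V_s satisfies: eV_s = KE_max

First, find KE_max using Einstein's equation:
E_photon = hf = (6.626×10⁻³⁴ J·s)(1.174e+15 Hz) = 4.8553 eV
KE_max = E_photon - φ = 4.8553 - 4.05 = 0.8053 eV

Since eV_s = KE_max:
V_s = KE_max/e = 0.8053 V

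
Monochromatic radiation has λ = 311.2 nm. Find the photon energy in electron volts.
3.9841 eV

Using E = hf = hc/λ:

E = hc/λ = (6.626×10⁻³⁴ J·s)(3×10⁸ m/s) / (311.2×10⁻⁹ m)
E = 3.9841 eV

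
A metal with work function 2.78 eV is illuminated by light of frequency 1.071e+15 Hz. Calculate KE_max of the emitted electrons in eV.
1.6493 eV

Using Einstein's photoelectric equation: KE_max = hf - φ

First, calculate the photon energy:
E_photon = hf = (6.626×10⁻³⁴ J·s)(1.071e+15 Hz)
E_photon = 4.4293 eV

Then, the maximum kinetic energy:
KE_max = E_photon - φ = 4.4293 eV - 2.78 eV = 1.6493 eV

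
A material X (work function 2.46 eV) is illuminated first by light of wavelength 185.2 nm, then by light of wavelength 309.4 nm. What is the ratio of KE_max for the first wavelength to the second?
2.7369

Using Einstein's equation: KE_max = hc/λ - φ

For λ₁ = 185.2 nm:
E₁ = hc/λ₁ = 6.6946 eV
KE₁ = E₁ - φ = 6.6946 - 2.46 = 4.2346 eV

For λ₂ = 309.4 nm:
E₂ = hc/λ₂ = 4.0072 eV
KE₂ = E₂ - φ = 4.0072 - 2.46 = 1.5472 eV

Ratio: KE₁/KE₂ = 4.2346/1.5472 = 2.7369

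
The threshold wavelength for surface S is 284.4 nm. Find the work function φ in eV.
4.36 eV

At the threshold wavelength, photon energy equals work function:
φ = hc/λ₀

Calculating:
φ = (6.626×10⁻³⁴ J·s)(3×10⁸ m/s) / (284.4×10⁻⁹ m)
φ = 4.36 eV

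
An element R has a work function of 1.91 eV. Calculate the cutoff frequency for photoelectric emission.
4.6184e+14 Hz

The threshold frequency is when the photon energy equals the work function:
hf₀ = φ

Solving for f₀:
f₀ = φ/h = (1.91 eV × 1.602×10⁻¹⁹ J/eV) / (6.626×10⁻³⁴ J·s)
f₀ = 4.6184e+14 Hz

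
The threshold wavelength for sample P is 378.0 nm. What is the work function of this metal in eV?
3.28 eV

At the threshold wavelength, photon energy equals work function:
φ = hc/λ₀

Calculating:
φ = (6.626×10⁻³⁴ J·s)(3×10⁸ m/s) / (378.0×10⁻⁹ m)
φ = 3.28 eV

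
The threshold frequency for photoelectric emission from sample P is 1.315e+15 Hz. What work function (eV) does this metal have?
5.44 eV

At the threshold frequency, photon energy equals work function:
φ = hf₀

Calculating:
φ = (6.626×10⁻³⁴ J·s)(1.315e+15 Hz)
φ = 5.44 eV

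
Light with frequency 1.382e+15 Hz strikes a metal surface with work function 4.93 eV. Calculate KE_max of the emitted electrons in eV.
0.7855 eV

Using Einstein's photoelectric equation: KE_max = hf - φ

First, calculate the photon energy:
E_photon = hf = (6.626×10⁻³⁴ J·s)(1.382e+15 Hz)
E_photon = 5.7155 eV

Then, the maximum kinetic energy:
KE_max = E_photon - φ = 5.7155 eV - 4.93 eV = 0.7855 eV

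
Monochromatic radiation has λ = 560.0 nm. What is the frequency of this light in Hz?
5.3534e+14 Hz

Using the wave equation: c = fλ

Solving for frequency:
f = c/λ = (3×10⁸ m/s) / (560.0×10⁻⁹ m)
f = 5.3534e+14 Hz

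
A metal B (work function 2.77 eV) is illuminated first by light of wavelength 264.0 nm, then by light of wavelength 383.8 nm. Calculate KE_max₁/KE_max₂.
4.1838

Using Einstein's equation: KE_max = hc/λ - φ

For λ₁ = 264.0 nm:
E₁ = hc/λ₁ = 4.6964 eV
KE₁ = E₁ - φ = 4.6964 - 2.77 = 1.9264 eV

For λ₂ = 383.8 nm:
E₂ = hc/λ₂ = 3.2304 eV
KE₂ = E₂ - φ = 3.2304 - 2.77 = 0.4604 eV

Ratio: KE₁/KE₂ = 1.9264/0.4604 = 4.1838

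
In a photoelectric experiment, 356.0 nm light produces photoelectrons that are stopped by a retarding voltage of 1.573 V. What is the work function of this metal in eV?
1.91 eV

The stopping potential gives the maximum kinetic energy: KE_max = eV_s = 1.573 eV

From Einstein's photoelectric equation: KE_max = hc/λ - φ
Rearranging: φ = hc/λ - KE_max

Calculate photon energy:
E_photon = hc/λ = (6.626×10⁻³⁴ J·s)(3×10⁸ m/s) / (356.0×10⁻⁹ m) = 3.4827 eV

Therefore:
φ = 3.4827 - 1.573 = 1.91 eV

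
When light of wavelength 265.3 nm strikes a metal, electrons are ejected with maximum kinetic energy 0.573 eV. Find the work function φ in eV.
4.10 eV

From Einstein's photoelectric equation: KE_max = hf - φ = hc/λ - φ

Rearranging for φ:
φ = hc/λ - KE_max

Calculate photon energy:
E_photon = hc/λ = 4.6734 eV

Therefore:
φ = 4.6734 - 0.573 = 4.10 eV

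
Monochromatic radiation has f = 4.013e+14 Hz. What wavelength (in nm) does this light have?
747.05 nm

Using the wave equation: c = fλ

Solving for wavelength:
λ = c/f = (3×10⁸ m/s) / (4.013e+14 Hz)
λ = 747.05 nm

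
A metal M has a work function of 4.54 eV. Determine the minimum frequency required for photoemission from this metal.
1.0978e+15 Hz

The threshold frequency is when the photon energy equals the work function:
hf₀ = φ

Solving for f₀:
f₀ = φ/h = (4.54 eV × 1.602×10⁻¹⁹ J/eV) / (6.626×10⁻³⁴ J·s)
f₀ = 1.0978e+15 Hz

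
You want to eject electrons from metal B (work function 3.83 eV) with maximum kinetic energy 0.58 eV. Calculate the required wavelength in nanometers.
281.14 nm

From Einstein's equation: KE_max = hc/λ - φ

Rearranging for λ:
hc/λ = KE_max + φ
λ = hc/(KE_max + φ)

Required photon energy:
E_photon = KE_max + φ = 0.58 + 3.83 = 4.41 eV

Required wavelength:
λ = hc/E_photon = (6.626×10⁻³⁴)(3×10⁸) / (4.41 × 1.602×10⁻¹⁹)
λ = 281.14 nm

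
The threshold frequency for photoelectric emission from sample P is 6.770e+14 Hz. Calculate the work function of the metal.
2.80 eV

At the threshold frequency, photon energy equals work function:
φ = hf₀

Calculating:
φ = (6.626×10⁻³⁴ J·s)(6.770e+14 Hz)
φ = 2.80 eV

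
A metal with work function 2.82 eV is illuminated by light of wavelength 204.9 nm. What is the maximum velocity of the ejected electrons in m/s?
1.0661e+06 m/s

First, find the maximum kinetic energy:
E_photon = hc/λ = 6.0510 eV
KE_max = E_photon - φ = 6.0510 - 2.82 = 3.2310 eV

Convert to Joules: KE_max = 3.2310 × 1.602×10⁻¹⁹ J = 5.1766e-19 J

Then use KE = ½mv² to find velocity:
v = √(2·KE/m) = √(2 × 5.1766e-19 J / 9.109e-31 kg)
v = 1.0661e+06 m/s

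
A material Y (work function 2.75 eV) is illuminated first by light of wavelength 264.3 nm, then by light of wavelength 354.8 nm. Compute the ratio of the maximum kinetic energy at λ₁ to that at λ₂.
2.6072

Using Einstein's equation: KE_max = hc/λ - φ

For λ₁ = 264.3 nm:
E₁ = hc/λ₁ = 4.6910 eV
KE₁ = E₁ - φ = 4.6910 - 2.75 = 1.9410 eV

For λ₂ = 354.8 nm:
E₂ = hc/λ₂ = 3.4945 eV
KE₂ = E₂ - φ = 3.4945 - 2.75 = 0.7445 eV

Ratio: KE₁/KE₂ = 1.9410/0.7445 = 2.6072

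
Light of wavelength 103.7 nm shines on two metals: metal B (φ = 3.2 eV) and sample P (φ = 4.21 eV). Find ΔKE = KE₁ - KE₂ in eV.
1.0100 eV

Using KE_max = hc/λ - φ for each metal:

Photon energy: E = hc/λ = 11.9560 eV

For metal B (φ₁ = 3.2 eV):
KE₁ = E - φ₁ = 11.9560 - 3.2 = 8.7560 eV

For sample P (φ₂ = 4.21 eV):
KE₂ = E - φ₂ = 11.9560 - 4.21 = 7.7460 eV

Difference:
ΔKE = KE₁ - KE₂ = 8.7560 - 7.7460 = 1.0100 eV

Note: The difference equals the difference in work functions: 4.21 - 3.2 = 1.01 eV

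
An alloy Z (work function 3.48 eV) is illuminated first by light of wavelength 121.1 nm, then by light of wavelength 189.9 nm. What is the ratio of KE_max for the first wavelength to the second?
2.2166

Using Einstein's equation: KE_max = hc/λ - φ

For λ₁ = 121.1 nm:
E₁ = hc/λ₁ = 10.2382 eV
KE₁ = E₁ - φ = 10.2382 - 3.48 = 6.7582 eV

For λ₂ = 189.9 nm:
E₂ = hc/λ₂ = 6.5289 eV
KE₂ = E₂ - φ = 6.5289 - 3.48 = 3.0489 eV

Ratio: KE₁/KE₂ = 6.7582/3.0489 = 2.2166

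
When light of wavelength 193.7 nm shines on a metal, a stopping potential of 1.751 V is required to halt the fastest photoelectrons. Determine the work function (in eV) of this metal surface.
4.65 eV

The stopping potential gives the maximum kinetic energy: KE_max = eV_s = 1.751 eV

From Einstein's photoelectric equation: KE_max = hc/λ - φ
Rearranging: φ = hc/λ - KE_max

Calculate photon energy:
E_photon = hc/λ = (6.626×10⁻³⁴ J·s)(3×10⁸ m/s) / (193.7×10⁻⁹ m) = 6.4008 eV

Therefore:
φ = 6.4008 - 1.751 = 4.65 eV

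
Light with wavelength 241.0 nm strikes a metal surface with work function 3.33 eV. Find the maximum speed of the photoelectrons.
7.9894e+05 m/s

First, find the maximum kinetic energy:
E_photon = hc/λ = 5.1446 eV
KE_max = E_photon - φ = 5.1446 - 3.33 = 1.8146 eV

Convert to Joules: KE_max = 1.8146 × 1.602×10⁻¹⁹ J = 2.9073e-19 J

Then use KE = ½mv² to find velocity:
v = √(2·KE/m) = √(2 × 2.9073e-19 J / 9.109e-31 kg)
v = 7.9894e+05 m/s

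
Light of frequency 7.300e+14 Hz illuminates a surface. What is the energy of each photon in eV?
3.0190 eV

Using E = hf:

E = hf = (6.626×10⁻³⁴ J·s)(7.300e+14 Hz)
E = 3.0190 eV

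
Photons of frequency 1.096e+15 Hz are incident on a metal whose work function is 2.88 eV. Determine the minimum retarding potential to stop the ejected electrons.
1.6527 V

The stopping potential V_s satisfies: eV_s = KE_max

First, find KE_max using Einstein's equation:
E_photon = hf = (6.626×10⁻³⁴ J·s)(1.096e+15 Hz) = 4.5327 eV
KE_max = E_photon - φ = 4.5327 - 2.88 = 1.6527 eV

Since eV_s = KE_max:
V_s = KE_max/e = 1.6527 V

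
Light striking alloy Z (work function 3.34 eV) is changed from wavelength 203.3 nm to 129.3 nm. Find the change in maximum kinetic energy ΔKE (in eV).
3.4903 eV

Using Einstein's equation: KE_max = hc/λ - φ

For λ₁ = 203.3 nm:
KE₁ = hc/λ₁ - φ = 6.0986 - 3.34 = 2.7586 eV

For λ₂ = 129.3 nm:
KE₂ = hc/λ₂ - φ = 9.5889 - 3.34 = 6.2489 eV

Change in KE:
ΔKE = KE₂ - KE₁ = 6.2489 - 2.7586 = 3.4903 eV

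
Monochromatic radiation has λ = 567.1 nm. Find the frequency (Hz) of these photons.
5.2864e+14 Hz

Using the wave equation: c = fλ

Solving for frequency:
f = c/λ = (3×10⁸ m/s) / (567.1×10⁻⁹ m)
f = 5.2864e+14 Hz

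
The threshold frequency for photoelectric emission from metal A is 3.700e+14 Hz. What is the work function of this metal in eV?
1.53 eV

At the threshold frequency, photon energy equals work function:
φ = hf₀

Calculating:
φ = (6.626×10⁻³⁴ J·s)(3.700e+14 Hz)
φ = 1.53 eV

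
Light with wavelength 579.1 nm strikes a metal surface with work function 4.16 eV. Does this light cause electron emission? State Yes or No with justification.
No

For photoemission, the photon energy must exceed the work function.

Photon energy: E = hc/λ = 2.1410 eV
Work function: φ = 4.16 eV

Since E_photon (2.1410 eV) < φ (4.16 eV), photoemission will NOT occur.
The threshold wavelength is λ₀ = hc/φ = 298.0 nm.
Since 579.1 nm > 298.0 nm, the photons lack sufficient energy.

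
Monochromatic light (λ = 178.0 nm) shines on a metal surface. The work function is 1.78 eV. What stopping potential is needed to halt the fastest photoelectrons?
5.1854 V

The stopping potential V_s satisfies: eV_s = KE_max

First, find KE_max using Einstein's equation:
E_photon = hc/λ = 6.9654 eV
KE_max = E_photon - φ = 6.9654 - 1.78 = 5.1854 eV

Since eV_s = KE_max:
V_s = KE_max/e = 5.1854 V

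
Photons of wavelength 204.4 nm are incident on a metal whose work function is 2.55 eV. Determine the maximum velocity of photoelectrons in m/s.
1.1121e+06 m/s

First, find the maximum kinetic energy:
E_photon = hc/λ = 6.0658 eV
KE_max = E_photon - φ = 6.0658 - 2.55 = 3.5158 eV

Convert to Joules: KE_max = 3.5158 × 1.602×10⁻¹⁹ J = 5.6329e-19 J

Then use KE = ½mv² to find velocity:
v = √(2·KE/m) = √(2 × 5.6329e-19 J / 9.109e-31 kg)
v = 1.1121e+06 m/s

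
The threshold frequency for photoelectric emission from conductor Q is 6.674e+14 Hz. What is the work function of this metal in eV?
2.76 eV

At the threshold frequency, photon energy equals work function:
φ = hf₀

Calculating:
φ = (6.626×10⁻³⁴ J·s)(6.674e+14 Hz)
φ = 2.76 eV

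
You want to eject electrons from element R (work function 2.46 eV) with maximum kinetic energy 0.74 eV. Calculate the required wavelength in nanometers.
387.45 nm

From Einstein's equation: KE_max = hc/λ - φ

Rearranging for λ:
hc/λ = KE_max + φ
λ = hc/(KE_max + φ)

Required photon energy:
E_photon = KE_max + φ = 0.74 + 2.46 = 3.20 eV

Required wavelength:
λ = hc/E_photon = (6.626×10⁻³⁴)(3×10⁸) / (3.20 × 1.602×10⁻¹⁹)
λ = 387.45 nm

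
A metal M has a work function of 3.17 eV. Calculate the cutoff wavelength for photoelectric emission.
391.12 nm

The threshold wavelength is when the photon energy equals the work function:
hc/λ₀ = φ

Solving for λ₀:
λ₀ = hc/φ = (6.626×10⁻³⁴ J·s)(3×10⁸ m/s) / (3.17 eV × 1.602×10⁻¹⁹ J/eV)
λ₀ = 391.12 nm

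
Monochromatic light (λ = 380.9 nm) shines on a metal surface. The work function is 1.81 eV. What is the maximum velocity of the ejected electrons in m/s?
7.1296e+05 m/s

First, find the maximum kinetic energy:
E_photon = hc/λ = 3.2550 eV
KE_max = E_photon - φ = 3.2550 - 1.81 = 1.4450 eV

Convert to Joules: KE_max = 1.4450 × 1.602×10⁻¹⁹ J = 2.3152e-19 J

Then use KE = ½mv² to find velocity:
v = √(2·KE/m) = √(2 × 2.3152e-19 J / 9.109e-31 kg)
v = 7.1296e+05 m/s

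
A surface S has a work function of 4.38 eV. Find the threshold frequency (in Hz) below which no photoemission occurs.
1.0591e+15 Hz

The threshold frequency is when the photon energy equals the work function:
hf₀ = φ

Solving for f₀:
f₀ = φ/h = (4.38 eV × 1.602×10⁻¹⁹ J/eV) / (6.626×10⁻³⁴ J·s)
f₀ = 1.0591e+15 Hz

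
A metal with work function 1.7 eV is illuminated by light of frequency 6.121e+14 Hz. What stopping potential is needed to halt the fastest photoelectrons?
0.8314 V

The stopping potential V_s satisfies: eV_s = KE_max

First, find KE_max using Einstein's equation:
E_photon = hf = (6.626×10⁻³⁴ J·s)(6.121e+14 Hz) = 2.5314 eV
KE_max = E_photon - φ = 2.5314 - 1.7 = 0.8314 eV

Since eV_s = KE_max:
V_s = KE_max/e = 0.8314 V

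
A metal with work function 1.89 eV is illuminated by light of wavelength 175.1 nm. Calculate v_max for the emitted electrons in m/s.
1.3513e+06 m/s

First, find the maximum kinetic energy:
E_photon = hc/λ = 7.0808 eV
KE_max = E_photon - φ = 7.0808 - 1.89 = 5.1908 eV

Convert to Joules: KE_max = 5.1908 × 1.602×10⁻¹⁹ J = 8.3165e-19 J

Then use KE = ½mv² to find velocity:
v = √(2·KE/m) = √(2 × 8.3165e-19 J / 9.109e-31 kg)
v = 1.3513e+06 m/s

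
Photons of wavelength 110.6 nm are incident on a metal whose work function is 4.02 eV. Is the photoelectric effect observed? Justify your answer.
Yes

For photoemission, the photon energy must exceed the work function.

Photon energy: E = hc/λ = 11.2101 eV
Work function: φ = 4.02 eV

Since E_photon (11.2101 eV) > φ (4.02 eV), photoemission WILL occur.
The threshold wavelength is λ₀ = hc/φ = 308.4 nm.
Since 110.6 nm < 308.4 nm, the light has sufficient energy.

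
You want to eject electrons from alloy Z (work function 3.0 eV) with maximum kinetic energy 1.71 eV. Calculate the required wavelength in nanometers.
263.24 nm

From Einstein's equation: KE_max = hc/λ - φ

Rearranging for λ:
hc/λ = KE_max + φ
λ = hc/(KE_max + φ)

Required photon energy:
E_photon = KE_max + φ = 1.71 + 3.0 = 4.71 eV

Required wavelength:
λ = hc/E_photon = (6.626×10⁻³⁴)(3×10⁸) / (4.71 × 1.602×10⁻¹⁹)
λ = 263.24 nm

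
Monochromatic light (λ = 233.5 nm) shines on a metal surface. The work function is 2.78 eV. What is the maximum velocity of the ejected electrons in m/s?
9.4334e+05 m/s

First, find the maximum kinetic energy:
E_photon = hc/λ = 5.3098 eV
KE_max = E_photon - φ = 5.3098 - 2.78 = 2.5298 eV

Convert to Joules: KE_max = 2.5298 × 1.602×10⁻¹⁹ J = 4.0532e-19 J

Then use KE = ½mv² to find velocity:
v = √(2·KE/m) = √(2 × 4.0532e-19 J / 9.109e-31 kg)
v = 9.4334e+05 m/s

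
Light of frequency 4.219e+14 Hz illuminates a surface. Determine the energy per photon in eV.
1.7448 eV

Using E = hf:

E = hf = (6.626×10⁻³⁴ J·s)(4.219e+14 Hz)
E = 1.7448 eV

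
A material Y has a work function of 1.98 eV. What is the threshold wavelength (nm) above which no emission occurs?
626.18 nm

The threshold wavelength is when the photon energy equals the work function:
hc/λ₀ = φ

Solving for λ₀:
λ₀ = hc/φ = (6.626×10⁻³⁴ J·s)(3×10⁸ m/s) / (1.98 eV × 1.602×10⁻¹⁹ J/eV)
λ₀ = 626.18 nm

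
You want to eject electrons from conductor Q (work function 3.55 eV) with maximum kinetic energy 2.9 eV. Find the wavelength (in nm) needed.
192.22 nm

From Einstein's equation: KE_max = hc/λ - φ

Rearranging for λ:
hc/λ = KE_max + φ
λ = hc/(KE_max + φ)

Required photon energy:
E_photon = KE_max + φ = 2.9 + 3.55 = 6.45 eV

Required wavelength:
λ = hc/E_photon = (6.626×10⁻³⁴)(3×10⁸) / (6.45 × 1.602×10⁻¹⁹)
λ = 192.22 nm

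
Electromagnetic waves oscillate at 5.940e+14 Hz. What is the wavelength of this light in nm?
504.70 nm

Using the wave equation: c = fλ

Solving for wavelength:
λ = c/f = (3×10⁸ m/s) / (5.940e+14 Hz)
λ = 504.70 nm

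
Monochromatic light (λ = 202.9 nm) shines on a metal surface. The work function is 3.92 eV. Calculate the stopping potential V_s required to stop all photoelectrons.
2.1906 V

The stopping potential V_s satisfies: eV_s = KE_max

First, find KE_max using Einstein's equation:
E_photon = hc/λ = 6.1106 eV
KE_max = E_photon - φ = 6.1106 - 3.92 = 2.1906 eV

Since eV_s = KE_max:
V_s = KE_max/e = 2.1906 V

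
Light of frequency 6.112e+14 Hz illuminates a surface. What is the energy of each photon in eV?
2.5277 eV

Using E = hf:

E = hf = (6.626×10⁻³⁴ J·s)(6.112e+14 Hz)
E = 2.5277 eV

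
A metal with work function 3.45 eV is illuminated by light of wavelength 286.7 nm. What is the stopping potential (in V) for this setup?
0.8745 V

The stopping potential V_s satisfies: eV_s = KE_max

First, find KE_max using Einstein's equation:
E_photon = hc/λ = 4.3245 eV
KE_max = E_photon - φ = 4.3245 - 3.45 = 0.8745 eV

Since eV_s = KE_max:
V_s = KE_max/e = 0.8745 V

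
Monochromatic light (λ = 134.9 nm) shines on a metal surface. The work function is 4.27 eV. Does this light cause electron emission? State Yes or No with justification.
Yes

For photoemission, the photon energy must exceed the work function.

Photon energy: E = hc/λ = 9.1908 eV
Work function: φ = 4.27 eV

Since E_photon (9.1908 eV) > φ (4.27 eV), photoemission WILL occur.
The threshold wavelength is λ₀ = hc/φ = 290.4 nm.
Since 134.9 nm < 290.4 nm, the light has sufficient energy.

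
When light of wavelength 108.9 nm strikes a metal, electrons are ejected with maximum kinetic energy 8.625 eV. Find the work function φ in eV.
2.76 eV

From Einstein's photoelectric equation: KE_max = hf - φ = hc/λ - φ

Rearranging for φ:
φ = hc/λ - KE_max

Calculate photon energy:
E_photon = hc/λ = 11.3851 eV

Therefore:
φ = 11.3851 - 8.625 = 2.76 eV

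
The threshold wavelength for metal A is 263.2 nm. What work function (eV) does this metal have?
4.71 eV

At the threshold wavelength, photon energy equals work function:
φ = hc/λ₀

Calculating:
φ = (6.626×10⁻³⁴ J·s)(3×10⁸ m/s) / (263.2×10⁻⁹ m)
φ = 4.71 eV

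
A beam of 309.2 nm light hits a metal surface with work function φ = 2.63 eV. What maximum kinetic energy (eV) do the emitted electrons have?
1.3798 eV

Using Einstein's photoelectric equation: KE_max = hf - φ = hc/λ - φ

First, calculate the photon energy:
E_photon = hc/λ = (6.626×10⁻³⁴ J·s)(3×10⁸ m/s) / (309.2×10⁻⁹ m)
E_photon = 4.0098 eV

Then, the maximum kinetic energy:
KE_max = E_photon - φ = 4.0098 eV - 2.63 eV = 1.3798 eV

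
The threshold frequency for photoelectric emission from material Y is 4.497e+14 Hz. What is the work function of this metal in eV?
1.86 eV

At the threshold frequency, photon energy equals work function:
φ = hf₀

Calculating:
φ = (6.626×10⁻³⁴ J·s)(4.497e+14 Hz)
φ = 1.86 eV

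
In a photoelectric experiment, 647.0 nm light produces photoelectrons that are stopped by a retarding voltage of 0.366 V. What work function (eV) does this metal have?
1.55 eV

The stopping potential gives the maximum kinetic energy: KE_max = eV_s = 0.366 eV

From Einstein's photoelectric equation: KE_max = hc/λ - φ
Rearranging: φ = hc/λ - KE_max

Calculate photon energy:
E_photon = hc/λ = (6.626×10⁻³⁴ J·s)(3×10⁸ m/s) / (647.0×10⁻⁹ m) = 1.9163 eV

Therefore:
φ = 1.9163 - 0.366 = 1.55 eV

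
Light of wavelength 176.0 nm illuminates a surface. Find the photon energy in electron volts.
7.0446 eV

Using E = hf = hc/λ:

E = hc/λ = (6.626×10⁻³⁴ J·s)(3×10⁸ m/s) / (176.0×10⁻⁹ m)
E = 7.0446 eV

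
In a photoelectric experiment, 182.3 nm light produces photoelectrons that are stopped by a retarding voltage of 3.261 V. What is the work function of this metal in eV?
3.54 eV

The stopping potential gives the maximum kinetic energy: KE_max = eV_s = 3.261 eV

From Einstein's photoelectric equation: KE_max = hc/λ - φ
Rearranging: φ = hc/λ - KE_max

Calculate photon energy:
E_photon = hc/λ = (6.626×10⁻³⁴ J·s)(3×10⁸ m/s) / (182.3×10⁻⁹ m) = 6.8011 eV

Therefore:
φ = 6.8011 - 3.261 = 3.54 eV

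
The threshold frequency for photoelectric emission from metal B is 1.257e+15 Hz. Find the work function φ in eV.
5.20 eV

At the threshold frequency, photon energy equals work function:
φ = hf₀

Calculating:
φ = (6.626×10⁻³⁴ J·s)(1.257e+15 Hz)
φ = 5.20 eV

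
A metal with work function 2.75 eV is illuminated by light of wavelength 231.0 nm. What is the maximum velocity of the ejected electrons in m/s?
9.5951e+05 m/s

First, find the maximum kinetic energy:
E_photon = hc/λ = 5.3673 eV
KE_max = E_photon - φ = 5.3673 - 2.75 = 2.6173 eV

Convert to Joules: KE_max = 2.6173 × 1.602×10⁻¹⁹ J = 4.1933e-19 J

Then use KE = ½mv² to find velocity:
v = √(2·KE/m) = √(2 × 4.1933e-19 J / 9.109e-31 kg)
v = 9.5951e+05 m/s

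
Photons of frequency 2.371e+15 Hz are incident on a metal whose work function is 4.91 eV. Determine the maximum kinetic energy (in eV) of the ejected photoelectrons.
4.8957 eV

Using Einstein's photoelectric equation: KE_max = hf - φ

First, calculate the photon energy:
E_photon = hf = (6.626×10⁻³⁴ J·s)(2.371e+15 Hz)
E_photon = 9.8057 eV

Then, the maximum kinetic energy:
KE_max = E_photon - φ = 9.8057 eV - 4.91 eV = 4.8957 eV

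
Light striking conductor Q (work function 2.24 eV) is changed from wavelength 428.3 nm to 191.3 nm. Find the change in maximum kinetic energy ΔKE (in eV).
3.5863 eV

Using Einstein's equation: KE_max = hc/λ - φ

For λ₁ = 428.3 nm:
KE₁ = hc/λ₁ - φ = 2.8948 - 2.24 = 0.6548 eV

For λ₂ = 191.3 nm:
KE₂ = hc/λ₂ - φ = 6.4811 - 2.24 = 4.2411 eV

Change in KE:
ΔKE = KE₂ - KE₁ = 4.2411 - 0.6548 = 3.5863 eV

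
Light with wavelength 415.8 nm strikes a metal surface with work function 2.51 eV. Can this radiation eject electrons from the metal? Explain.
Yes

For photoemission, the photon energy must exceed the work function.

Photon energy: E = hc/λ = 2.9818 eV
Work function: φ = 2.51 eV

Since E_photon (2.9818 eV) > φ (2.51 eV), photoemission WILL occur.
The threshold wavelength is λ₀ = hc/φ = 494.0 nm.
Since 415.8 nm < 494.0 nm, the light has sufficient energy.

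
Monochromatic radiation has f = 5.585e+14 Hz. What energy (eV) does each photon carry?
2.3098 eV

Using E = hf:

E = hf = (6.626×10⁻³⁴ J·s)(5.585e+14 Hz)
E = 2.3098 eV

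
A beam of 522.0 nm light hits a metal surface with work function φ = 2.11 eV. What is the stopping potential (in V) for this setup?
0.2652 V

The stopping potential V_s satisfies: eV_s = KE_max

First, find KE_max using Einstein's equation:
E_photon = hc/λ = 2.3752 eV
KE_max = E_photon - φ = 2.3752 - 2.11 = 0.2652 eV

Since eV_s = KE_max:
V_s = KE_max/e = 0.2652 V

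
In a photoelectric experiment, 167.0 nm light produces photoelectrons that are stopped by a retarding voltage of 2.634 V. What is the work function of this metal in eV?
4.79 eV

The stopping potential gives the maximum kinetic energy: KE_max = eV_s = 2.634 eV

From Einstein's photoelectric equation: KE_max = hc/λ - φ
Rearranging: φ = hc/λ - KE_max

Calculate photon energy:
E_photon = hc/λ = (6.626×10⁻³⁴ J·s)(3×10⁸ m/s) / (167.0×10⁻⁹ m) = 7.4242 eV

Therefore:
φ = 7.4242 - 2.634 = 4.79 eV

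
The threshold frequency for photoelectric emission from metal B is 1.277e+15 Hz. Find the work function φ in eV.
5.28 eV

At the threshold frequency, photon energy equals work function:
φ = hf₀

Calculating:
φ = (6.626×10⁻³⁴ J·s)(1.277e+15 Hz)
φ = 5.28 eV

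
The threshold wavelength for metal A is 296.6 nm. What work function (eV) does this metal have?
4.18 eV

At the threshold wavelength, photon energy equals work function:
φ = hc/λ₀

Calculating:
φ = (6.626×10⁻³⁴ J·s)(3×10⁸ m/s) / (296.6×10⁻⁹ m)
φ = 4.18 eV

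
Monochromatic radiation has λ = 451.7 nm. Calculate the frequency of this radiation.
6.6370e+14 Hz

Using the wave equation: c = fλ

Solving for frequency:
f = c/λ = (3×10⁸ m/s) / (451.7×10⁻⁹ m)
f = 6.6370e+14 Hz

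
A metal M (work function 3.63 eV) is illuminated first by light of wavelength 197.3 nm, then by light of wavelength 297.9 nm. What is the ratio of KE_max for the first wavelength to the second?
4.9894

Using Einstein's equation: KE_max = hc/λ - φ

For λ₁ = 197.3 nm:
E₁ = hc/λ₁ = 6.2840 eV
KE₁ = E₁ - φ = 6.2840 - 3.63 = 2.6540 eV

For λ₂ = 297.9 nm:
E₂ = hc/λ₂ = 4.1619 eV
KE₂ = E₂ - φ = 4.1619 - 3.63 = 0.5319 eV

Ratio: KE₁/KE₂ = 2.6540/0.5319 = 4.9894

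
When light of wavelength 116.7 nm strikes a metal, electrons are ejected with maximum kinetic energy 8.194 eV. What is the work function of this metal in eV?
2.43 eV

From Einstein's photoelectric equation: KE_max = hf - φ = hc/λ - φ

Rearranging for φ:
φ = hc/λ - KE_max

Calculate photon energy:
E_photon = hc/λ = 10.6242 eV

Therefore:
φ = 10.6242 - 8.194 = 2.43 eV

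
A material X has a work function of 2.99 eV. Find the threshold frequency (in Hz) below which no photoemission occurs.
7.2298e+14 Hz

The threshold frequency is when the photon energy equals the work function:
hf₀ = φ

Solving for f₀:
f₀ = φ/h = (2.99 eV × 1.602×10⁻¹⁹ J/eV) / (6.626×10⁻³⁴ J·s)
f₀ = 7.2298e+14 Hz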